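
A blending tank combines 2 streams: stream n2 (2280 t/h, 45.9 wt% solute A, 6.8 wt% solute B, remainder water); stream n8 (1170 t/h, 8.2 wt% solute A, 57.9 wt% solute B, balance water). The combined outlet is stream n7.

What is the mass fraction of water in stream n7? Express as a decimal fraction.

Total flow out = 2280 + 1170 = 3450 t/h.
water in = 2280×0.473 + 1170×0.339 = 1475.1 t/h.
water mass fraction in n7 = 1475.1/3450 = 0.428.

0.428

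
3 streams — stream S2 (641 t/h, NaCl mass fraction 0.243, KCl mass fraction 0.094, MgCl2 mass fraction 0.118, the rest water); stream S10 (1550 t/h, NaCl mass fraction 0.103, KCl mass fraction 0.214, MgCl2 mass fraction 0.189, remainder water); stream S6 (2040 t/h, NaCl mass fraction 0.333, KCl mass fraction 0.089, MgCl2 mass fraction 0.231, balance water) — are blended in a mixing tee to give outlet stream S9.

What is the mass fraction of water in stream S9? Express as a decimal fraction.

Total flow out = 641 + 1550 + 2040 = 4231 t/h.
water in = 641×0.545 + 1550×0.494 + 2040×0.347 = 1822.9 t/h.
water mass fraction in S9 = 1822.9/4231 = 0.431.

0.431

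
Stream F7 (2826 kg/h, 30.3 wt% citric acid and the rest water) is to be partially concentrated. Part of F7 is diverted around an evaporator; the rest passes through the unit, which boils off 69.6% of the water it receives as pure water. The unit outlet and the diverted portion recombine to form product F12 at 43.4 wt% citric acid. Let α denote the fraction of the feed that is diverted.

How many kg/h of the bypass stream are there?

1068 kg/h

All 2826×0.303 = 856.28 kg/h of citric acid reaches F12, so F12 = 856.28/0.434 = 1973 kg/h and vapour = 853.01 kg/h.
The evaporator receives (1−α)·2826 of feed at 0.697 water and removes 0.696 of that water:
0.696×0.697×(1−α)×2826 = 853.01
(1−α) = 853.01/1370.9 = 0.6222;  α = 0.3778.
Bypass flow = 0.3778×2826 = 1067.6 kg/h.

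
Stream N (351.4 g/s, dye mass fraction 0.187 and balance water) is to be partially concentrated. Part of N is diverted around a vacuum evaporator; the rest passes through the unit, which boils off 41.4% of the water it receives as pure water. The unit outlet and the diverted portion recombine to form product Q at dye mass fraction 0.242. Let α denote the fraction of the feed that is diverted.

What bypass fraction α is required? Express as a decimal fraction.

0.325

All 351.4×0.187 = 65.712 g/s of dye reaches Q, so Q = 65.712/0.242 = 271.54 g/s and vapour = 79.864 g/s.
The evaporator receives (1−α)·351.4 of feed at 0.813 water and removes 0.414 of that water:
0.414×0.813×(1−α)×351.4 = 79.864
(1−α) = 79.864/118.27 = 0.6752;  α = 0.3248.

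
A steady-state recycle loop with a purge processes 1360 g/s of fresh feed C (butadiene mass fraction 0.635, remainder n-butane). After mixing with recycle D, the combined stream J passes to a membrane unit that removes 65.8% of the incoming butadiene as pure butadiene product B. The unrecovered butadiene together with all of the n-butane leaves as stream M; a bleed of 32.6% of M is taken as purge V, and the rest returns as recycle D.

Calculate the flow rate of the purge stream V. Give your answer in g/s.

n-butane enters only via C and leaves only via the purge: 1360×0.365 = 0.326×(n-butane in M), and the membrane unit passes all n-butane, so n-butane in J = n-butane in M = 1522.7 g/s.
butadiene in J: m_A = 1360×0.635 + (1−0.326)·(1−0.658)·m_A, so m_A = 863.6/0.7695 = 1122.3 g/s.
M = (1−0.658)×1122.3 + 1522.7 = 1906.5 g/s.
Purge V = 0.326×1906.5 = 621.53 g/s.

621.5 g/s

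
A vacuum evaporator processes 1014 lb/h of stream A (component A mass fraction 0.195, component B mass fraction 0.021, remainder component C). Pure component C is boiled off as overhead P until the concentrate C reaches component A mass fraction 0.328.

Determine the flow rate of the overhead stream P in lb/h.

component A is conserved: 1014×0.195 = 197.73 lb/h all reports to the concentrate.
Concentrate = 197.73/(target fraction) = 602.84 lb/h.
Overhead = 1014 − 602.84 = 411.16 lb/h.

411.2 lb/h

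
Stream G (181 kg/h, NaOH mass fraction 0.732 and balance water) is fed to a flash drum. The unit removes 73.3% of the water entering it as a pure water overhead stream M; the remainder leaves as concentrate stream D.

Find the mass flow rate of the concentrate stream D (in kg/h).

145.4 kg/h

water entering = 181×0.268 = 48.508 kg/h; overhead removed = 0.733×48.508 = 35.556 kg/h.
Concentrate = 181 − 35.556 = 145.44 kg/h.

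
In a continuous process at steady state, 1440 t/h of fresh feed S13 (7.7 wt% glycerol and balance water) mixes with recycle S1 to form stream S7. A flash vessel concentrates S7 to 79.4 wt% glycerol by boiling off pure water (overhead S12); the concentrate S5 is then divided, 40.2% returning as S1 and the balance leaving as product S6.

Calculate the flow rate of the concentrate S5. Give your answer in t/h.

Overall glycerol balance (none leaves overhead): glycerol in fresh feed = glycerol in product, i.e. 1440×0.077 = (1−0.402)·S5·0.794.
S5 = 110.88/(0.794×0.598) = 233.52 t/h.

233.5 t/h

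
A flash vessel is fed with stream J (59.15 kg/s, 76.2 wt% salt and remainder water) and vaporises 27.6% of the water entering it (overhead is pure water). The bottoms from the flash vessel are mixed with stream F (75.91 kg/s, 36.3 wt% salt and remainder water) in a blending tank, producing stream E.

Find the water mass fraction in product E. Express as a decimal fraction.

0.4463

Vapour removed = 0.276×0.238×59.15 = 3.8854 kg/s; concentrate = 55.265 kg/s.
water reaching the mixer = 10.192 (from concentrate) + 75.91×0.637 = 58.547 kg/s.
Product flow = 55.265 + 75.91 = 131.17 kg/s; water fraction = 0.4463.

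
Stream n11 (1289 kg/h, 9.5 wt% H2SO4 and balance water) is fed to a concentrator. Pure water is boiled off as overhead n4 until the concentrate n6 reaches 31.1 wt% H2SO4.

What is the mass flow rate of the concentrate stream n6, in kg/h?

H2SO4 is conserved: 1289×0.095 = 122.45 kg/h all reports to the concentrate.
Concentrate = 122.45/(target fraction) = 393.75 kg/h.

393.7 kg/h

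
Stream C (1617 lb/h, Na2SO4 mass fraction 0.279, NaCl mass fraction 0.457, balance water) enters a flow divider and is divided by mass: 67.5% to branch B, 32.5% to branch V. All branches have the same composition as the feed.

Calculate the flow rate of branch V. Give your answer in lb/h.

Branch V flow = 0.325×1617 = 525.52 lb/h.

525.5 lb/h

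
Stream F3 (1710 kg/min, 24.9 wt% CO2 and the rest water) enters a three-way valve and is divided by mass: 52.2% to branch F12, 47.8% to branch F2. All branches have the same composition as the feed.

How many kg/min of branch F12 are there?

892.6 kg/min

Branch F12 flow = 0.522×1710 = 892.62 kg/min.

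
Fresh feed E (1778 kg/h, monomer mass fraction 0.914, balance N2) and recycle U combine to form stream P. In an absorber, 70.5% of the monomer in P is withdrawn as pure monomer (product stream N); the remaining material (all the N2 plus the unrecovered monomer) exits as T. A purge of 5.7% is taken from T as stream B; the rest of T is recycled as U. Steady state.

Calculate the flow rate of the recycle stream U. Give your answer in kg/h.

3156 kg/h

N2 enters only via E and leaves only via the purge: 1778×0.086 = 0.057×(N2 in T), and the absorber passes all N2, so N2 in P = N2 in T = 2682.6 kg/h.
monomer in P: m_A = 1778×0.914 + (1−0.057)·(1−0.705)·m_A, so m_A = 1625.1/0.7218 = 2251.4 kg/h.
T = (1−0.705)×2251.4 + 2682.6 = 3346.8 kg/h.
Recycle U = (1−0.057)×3346.8 = 3156 kg/h.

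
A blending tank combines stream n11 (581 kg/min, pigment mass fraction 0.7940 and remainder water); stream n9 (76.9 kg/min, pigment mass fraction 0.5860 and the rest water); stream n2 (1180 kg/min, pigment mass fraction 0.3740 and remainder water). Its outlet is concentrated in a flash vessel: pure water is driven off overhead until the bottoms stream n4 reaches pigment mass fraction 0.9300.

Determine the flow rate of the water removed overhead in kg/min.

pigment entering = 581×0.794 + 76.9×0.586 + 1180×0.374 = 947.7 kg/min.
All pigment reports to n4, so n4 = 947.7/0.930 = 1019 kg/min.
Total feed = 1837.9 kg/min; overhead = 1837.9 − 1019 = 818.87 kg/min.

818.9 kg/min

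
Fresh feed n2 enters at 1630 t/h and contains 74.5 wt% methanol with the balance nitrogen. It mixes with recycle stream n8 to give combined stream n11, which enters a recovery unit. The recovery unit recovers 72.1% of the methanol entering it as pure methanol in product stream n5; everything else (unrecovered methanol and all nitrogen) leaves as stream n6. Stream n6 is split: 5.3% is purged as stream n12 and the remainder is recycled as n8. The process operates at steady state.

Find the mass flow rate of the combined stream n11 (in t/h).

nitrogen enters only via n2 and leaves only via the purge: 1630×0.255 = 0.053×(nitrogen in n6), and the recovery unit passes all nitrogen, so nitrogen in n11 = nitrogen in n6 = 7842.5 t/h.
methanol in n11: m_A = 1630×0.745 + (1−0.053)·(1−0.721)·m_A, so m_A = 1214.3/0.7358 = 1650.4 t/h.
n11 = 1650.4 + 7842.5 = 9492.9 t/h.

9493 t/h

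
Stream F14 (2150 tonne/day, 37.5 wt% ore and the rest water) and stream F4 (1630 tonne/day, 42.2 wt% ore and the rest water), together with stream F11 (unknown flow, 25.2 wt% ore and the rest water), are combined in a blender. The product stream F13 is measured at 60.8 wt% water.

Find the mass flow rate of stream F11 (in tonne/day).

88.21 tonne/day

Let F11 be the unknown flow. Total out = 3780 + F11.
water balance: 2285.9 + 0.748·F11 = 0.608·(3780 + F11)
(0.748 − 0.608)·F11 = 0.608×3780 − 2285.9 = 12.35
F11 = 12.35 / 0.140 = 88.214 tonne/day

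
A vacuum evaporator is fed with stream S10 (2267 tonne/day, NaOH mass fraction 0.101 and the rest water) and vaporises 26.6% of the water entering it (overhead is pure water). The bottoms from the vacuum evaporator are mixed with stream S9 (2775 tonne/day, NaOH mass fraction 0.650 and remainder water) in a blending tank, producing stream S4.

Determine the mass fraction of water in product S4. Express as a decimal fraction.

Vapour removed = 0.266×0.899×2267 = 542.12 tonne/day; concentrate = 1724.9 tonne/day.
water reaching the mixer = 1495.9 (from concentrate) + 2775×0.350 = 2467.2 tonne/day.
Product flow = 1724.9 + 2775 = 4499.9 tonne/day; water fraction = 0.548.

0.548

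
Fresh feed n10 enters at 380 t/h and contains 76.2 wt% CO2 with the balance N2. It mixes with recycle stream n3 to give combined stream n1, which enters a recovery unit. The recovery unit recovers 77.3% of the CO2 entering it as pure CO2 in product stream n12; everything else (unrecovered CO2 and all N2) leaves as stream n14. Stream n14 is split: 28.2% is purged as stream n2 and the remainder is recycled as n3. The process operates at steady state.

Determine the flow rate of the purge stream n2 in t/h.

N2 enters only via n10 and leaves only via the purge: 380×0.238 = 0.282×(N2 in n14), and the recovery unit passes all N2, so N2 in n1 = N2 in n14 = 320.71 t/h.
CO2 in n1: m_A = 380×0.762 + (1−0.282)·(1−0.773)·m_A, so m_A = 289.56/0.8370 = 345.94 t/h.
n14 = (1−0.773)×345.94 + 320.71 = 399.24 t/h.
Purge n2 = 0.282×399.24 = 112.59 t/h.

112.6 t/h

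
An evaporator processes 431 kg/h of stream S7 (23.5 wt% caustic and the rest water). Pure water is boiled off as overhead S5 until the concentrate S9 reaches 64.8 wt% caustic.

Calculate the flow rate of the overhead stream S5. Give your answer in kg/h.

274.7 kg/h

caustic is conserved: 431×0.235 = 101.28 kg/h all reports to the concentrate.
Concentrate = 101.28/(target fraction) = 156.3 kg/h.
Overhead = 431 − 156.3 = 274.7 kg/h.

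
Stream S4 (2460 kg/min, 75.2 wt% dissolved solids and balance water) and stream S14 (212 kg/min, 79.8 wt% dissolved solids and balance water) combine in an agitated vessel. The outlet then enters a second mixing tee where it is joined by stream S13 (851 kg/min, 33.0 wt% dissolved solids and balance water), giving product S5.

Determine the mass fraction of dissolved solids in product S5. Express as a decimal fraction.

Overall, product flow = 3523 kg/min.
dissolved solids in = 2460×0.752 + 212×0.798 + 851×0.330 = 2299.9 kg/min.
dissolved solids fraction in S5 = 0.653.

0.653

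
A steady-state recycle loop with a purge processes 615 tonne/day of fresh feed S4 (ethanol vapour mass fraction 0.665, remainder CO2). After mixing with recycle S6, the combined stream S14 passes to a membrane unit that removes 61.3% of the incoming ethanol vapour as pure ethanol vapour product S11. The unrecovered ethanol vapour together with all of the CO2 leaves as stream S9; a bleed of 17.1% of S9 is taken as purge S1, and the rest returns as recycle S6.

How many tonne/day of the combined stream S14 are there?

1807 tonne/day

CO2 enters only via S4 and leaves only via the purge: 615×0.335 = 0.171×(CO2 in S9), and the membrane unit passes all CO2, so CO2 in S14 = CO2 in S9 = 1204.8 tonne/day.
ethanol vapour in S14: m_A = 615×0.665 + (1−0.171)·(1−0.613)·m_A, so m_A = 408.98/0.6792 = 602.16 tonne/day.
S14 = 602.16 + 1204.8 = 1807 tonne/day.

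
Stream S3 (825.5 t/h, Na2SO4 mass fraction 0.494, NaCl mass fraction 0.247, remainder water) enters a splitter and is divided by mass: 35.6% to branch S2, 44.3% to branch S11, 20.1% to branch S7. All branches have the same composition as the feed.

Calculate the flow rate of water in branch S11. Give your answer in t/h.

Branch S11 total = 0.443×825.5 = 365.7 t/h.
water in S11 = 0.259×365.7 = 94.715 t/h.

94.72 t/h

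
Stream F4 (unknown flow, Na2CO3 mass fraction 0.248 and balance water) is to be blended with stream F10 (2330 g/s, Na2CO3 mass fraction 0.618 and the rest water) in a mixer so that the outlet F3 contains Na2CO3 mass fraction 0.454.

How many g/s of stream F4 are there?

1855 g/s

Let F4 be the unknown flow. Total out = 2330 + F4.
Na2CO3 balance: 1439.9 + 0.248·F4 = 0.454·(2330 + F4)
(0.248 − 0.454)·F4 = 0.454×2330 − 1439.9 = -382.12
F4 = -382.12 / -0.206 = 1855 g/s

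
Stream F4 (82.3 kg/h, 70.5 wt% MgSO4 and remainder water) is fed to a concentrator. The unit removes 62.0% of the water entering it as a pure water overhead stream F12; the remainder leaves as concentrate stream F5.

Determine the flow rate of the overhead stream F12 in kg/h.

water entering = 82.3×0.295 = 24.278 kg/h; overhead removed = 0.620×24.278 = 15.053 kg/h.

15.05 kg/h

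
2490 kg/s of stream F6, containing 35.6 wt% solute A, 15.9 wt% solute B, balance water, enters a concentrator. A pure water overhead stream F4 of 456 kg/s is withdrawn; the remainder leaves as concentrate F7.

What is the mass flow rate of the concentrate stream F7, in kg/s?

2034 kg/s

Concentrate = 2490 − 456 = 2034 kg/s.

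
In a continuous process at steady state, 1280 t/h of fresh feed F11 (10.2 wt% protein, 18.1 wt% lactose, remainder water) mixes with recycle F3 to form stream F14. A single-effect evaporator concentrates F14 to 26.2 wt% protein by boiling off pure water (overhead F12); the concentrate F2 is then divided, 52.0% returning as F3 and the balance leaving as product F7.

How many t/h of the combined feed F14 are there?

Overall protein balance (none leaves overhead): protein in fresh feed = protein in product, i.e. 1280×0.102 = (1−0.520)·F2·0.262.
F2 = 130.56/(0.262×0.480) = 1038.2 t/h.
Recycle F3 = 0.520×1038.2 = 539.85 t/h.
Combined feed F14 = 1280 + 539.85 = 1819.8 t/h.

1820 t/h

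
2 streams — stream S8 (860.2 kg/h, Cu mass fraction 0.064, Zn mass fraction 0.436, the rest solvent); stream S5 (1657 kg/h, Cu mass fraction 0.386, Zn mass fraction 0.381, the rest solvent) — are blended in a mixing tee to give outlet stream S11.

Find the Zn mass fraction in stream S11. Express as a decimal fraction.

0.400

Total flow out = 860.2 + 1657 = 2517.2 kg/h.
Zn in = 860.2×0.436 + 1657×0.381 = 1006.4 kg/h.
Zn mass fraction in S11 = 1006.4/2517.2 = 0.400.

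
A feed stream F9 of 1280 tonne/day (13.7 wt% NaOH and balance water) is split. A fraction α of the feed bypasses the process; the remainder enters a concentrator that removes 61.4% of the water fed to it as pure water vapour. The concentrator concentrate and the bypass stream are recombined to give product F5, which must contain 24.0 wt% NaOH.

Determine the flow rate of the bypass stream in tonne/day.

243.3 tonne/day

All 1280×0.137 = 175.36 tonne/day of NaOH reaches F5, so F5 = 175.36/0.240 = 730.67 tonne/day and vapour = 549.33 tonne/day.
The evaporator receives (1−α)·1280 of feed at 0.863 water and removes 0.614 of that water:
0.614×0.863×(1−α)×1280 = 549.33
(1−α) = 549.33/678.25 = 0.8099;  α = 0.1901.
Bypass flow = 0.1901×1280 = 243.29 tonne/day.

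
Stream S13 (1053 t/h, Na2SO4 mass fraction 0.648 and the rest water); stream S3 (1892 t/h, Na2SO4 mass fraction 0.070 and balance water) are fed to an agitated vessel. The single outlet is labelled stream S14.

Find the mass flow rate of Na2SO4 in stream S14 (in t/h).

814.8 t/h

Na2SO4 out = Na2SO4 in = 1053×0.648 + 1892×0.070 = 814.78 t/h.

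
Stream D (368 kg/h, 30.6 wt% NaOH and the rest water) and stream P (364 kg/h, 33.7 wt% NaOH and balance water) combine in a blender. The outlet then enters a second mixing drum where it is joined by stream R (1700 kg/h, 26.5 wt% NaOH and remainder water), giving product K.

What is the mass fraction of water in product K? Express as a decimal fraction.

Overall, product flow = 2432 kg/h.
water in = 368×0.694 + 364×0.663 + 1700×0.735 = 1746.2 kg/h.
water fraction in K = 0.7180.

0.7180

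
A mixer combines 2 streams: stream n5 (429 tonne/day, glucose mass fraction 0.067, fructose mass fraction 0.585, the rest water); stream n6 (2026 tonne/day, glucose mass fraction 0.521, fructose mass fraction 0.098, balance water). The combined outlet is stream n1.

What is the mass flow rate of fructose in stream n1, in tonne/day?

fructose out = fructose in = 429×0.585 + 2026×0.098 = 449.51 tonne/day.

449.5 tonne/day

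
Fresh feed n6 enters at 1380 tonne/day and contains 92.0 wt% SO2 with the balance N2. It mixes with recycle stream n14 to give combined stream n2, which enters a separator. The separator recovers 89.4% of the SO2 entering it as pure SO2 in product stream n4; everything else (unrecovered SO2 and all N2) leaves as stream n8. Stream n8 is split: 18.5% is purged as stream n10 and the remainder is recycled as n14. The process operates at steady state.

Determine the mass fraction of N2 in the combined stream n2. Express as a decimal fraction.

0.3004

N2 enters only via n6 and leaves only via the purge: 1380×0.080 = 0.185×(N2 in n8), and the separator passes all N2, so N2 in n2 = N2 in n8 = 596.76 tonne/day.
SO2 in n2: m_A = 1380×0.920 + (1−0.185)·(1−0.894)·m_A, so m_A = 1269.6/0.9136 = 1389.7 tonne/day.
n2 = 1389.7 + 596.76 = 1986.4 tonne/day.
N2 fraction in n2 = 596.76/1986.4 = 0.3004.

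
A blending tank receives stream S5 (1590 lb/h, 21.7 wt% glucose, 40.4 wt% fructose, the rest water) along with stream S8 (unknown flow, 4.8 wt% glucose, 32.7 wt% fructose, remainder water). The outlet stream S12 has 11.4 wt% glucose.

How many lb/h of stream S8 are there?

Let S8 be the unknown flow. Total out = 1590 + S8.
glucose balance: 345.03 + 0.048·S8 = 0.114·(1590 + S8)
(0.048 − 0.114)·S8 = 0.114×1590 − 345.03 = -163.77
S8 = -163.77 / -0.066 = 2481.4 lb/h

2481 lb/h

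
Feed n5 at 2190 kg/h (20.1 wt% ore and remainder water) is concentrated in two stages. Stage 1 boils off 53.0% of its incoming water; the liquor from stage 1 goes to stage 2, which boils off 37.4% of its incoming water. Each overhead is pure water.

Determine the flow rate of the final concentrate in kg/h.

955 kg/h

water in feed = 2190×0.799 = 1749.8 kg/h.
After stage 1: water left = (1−0.530)×1749.8 = 822.41; stream total = 1262.6 kg/h.
After stage 2: water left = (1−0.374)×822.41 = 514.83; final concentrate = 955.02 kg/h.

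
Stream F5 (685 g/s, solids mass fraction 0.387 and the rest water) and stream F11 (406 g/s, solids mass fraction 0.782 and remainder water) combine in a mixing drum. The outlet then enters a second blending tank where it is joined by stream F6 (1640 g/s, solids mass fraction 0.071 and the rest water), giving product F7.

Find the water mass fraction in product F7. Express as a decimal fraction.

Overall, product flow = 2731 g/s.
water in = 685×0.613 + 406×0.218 + 1640×0.929 = 2032 g/s.
water fraction in F7 = 0.744.

0.744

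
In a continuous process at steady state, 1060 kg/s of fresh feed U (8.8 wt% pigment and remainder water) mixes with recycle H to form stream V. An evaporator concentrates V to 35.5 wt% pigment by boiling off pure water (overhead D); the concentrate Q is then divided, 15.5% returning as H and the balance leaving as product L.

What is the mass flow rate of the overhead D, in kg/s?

Overall pigment balance (none leaves overhead): pigment in fresh feed = pigment in product, i.e. 1060×0.088 = (1−0.155)·Q·0.355.
Q = 93.28/(0.355×0.845) = 310.96 kg/s.
Recycle H = 0.155×310.96 = 48.199 kg/s.
Combined feed V = 1060 + 48.199 = 1108.2 kg/s.
Overhead D = V − Q = 1108.2 − 310.96 = 797.24 kg/s.

797.2 kg/s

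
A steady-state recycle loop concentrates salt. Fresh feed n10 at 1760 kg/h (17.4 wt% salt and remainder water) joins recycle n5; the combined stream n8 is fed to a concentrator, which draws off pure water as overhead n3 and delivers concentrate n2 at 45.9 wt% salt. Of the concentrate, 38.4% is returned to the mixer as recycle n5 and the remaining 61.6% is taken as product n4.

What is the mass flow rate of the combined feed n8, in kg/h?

2176 kg/h

Overall salt balance (none leaves overhead): salt in fresh feed = salt in product, i.e. 1760×0.174 = (1−0.384)·n2·0.459.
n2 = 306.24/(0.459×0.616) = 1083.1 kg/h.
Recycle n5 = 0.384×1083.1 = 415.91 kg/h.
Combined feed n8 = 1760 + 415.91 = 2175.9 kg/h.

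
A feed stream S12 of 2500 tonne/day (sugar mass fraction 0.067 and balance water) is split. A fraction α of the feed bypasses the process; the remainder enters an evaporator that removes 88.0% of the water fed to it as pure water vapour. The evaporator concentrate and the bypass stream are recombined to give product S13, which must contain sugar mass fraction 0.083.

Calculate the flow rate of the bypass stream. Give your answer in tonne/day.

All 2500×0.067 = 167.5 tonne/day of sugar reaches S13, so S13 = 167.5/0.083 = 2018.1 tonne/day and vapour = 481.93 tonne/day.
The evaporator receives (1−α)·2500 of feed at 0.933 water and removes 0.880 of that water:
0.880×0.933×(1−α)×2500 = 481.93
(1−α) = 481.93/2052.6 = 0.2348;  α = 0.7652.
Bypass flow = 0.7652×2500 = 1913 tonne/day.

1913 tonne/day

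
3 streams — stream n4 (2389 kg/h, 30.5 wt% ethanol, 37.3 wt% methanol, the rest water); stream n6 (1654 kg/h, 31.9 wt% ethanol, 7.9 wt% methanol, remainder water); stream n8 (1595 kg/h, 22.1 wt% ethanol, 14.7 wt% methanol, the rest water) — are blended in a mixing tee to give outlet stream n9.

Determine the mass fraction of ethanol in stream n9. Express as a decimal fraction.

0.285

Total flow out = 2389 + 1654 + 1595 = 5638 kg/h.
ethanol in = 2389×0.305 + 1654×0.319 + 1595×0.221 = 1608.8 kg/h.
ethanol mass fraction in n9 = 1608.8/5638 = 0.285.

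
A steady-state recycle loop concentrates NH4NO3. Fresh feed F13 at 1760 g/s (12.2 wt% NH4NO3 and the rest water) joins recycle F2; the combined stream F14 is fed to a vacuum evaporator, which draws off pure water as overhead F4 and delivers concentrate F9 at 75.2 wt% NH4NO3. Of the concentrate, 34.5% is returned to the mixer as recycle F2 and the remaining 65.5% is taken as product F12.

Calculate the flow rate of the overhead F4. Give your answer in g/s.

1474 g/s

Overall NH4NO3 balance (none leaves overhead): NH4NO3 in fresh feed = NH4NO3 in product, i.e. 1760×0.122 = (1−0.345)·F9·0.752.
F9 = 214.72/(0.752×0.655) = 435.93 g/s.
Recycle F2 = 0.345×435.93 = 150.39 g/s.
Combined feed F14 = 1760 + 150.39 = 1910.4 g/s.
Overhead F4 = F14 − F9 = 1910.4 − 435.93 = 1474.5 g/s.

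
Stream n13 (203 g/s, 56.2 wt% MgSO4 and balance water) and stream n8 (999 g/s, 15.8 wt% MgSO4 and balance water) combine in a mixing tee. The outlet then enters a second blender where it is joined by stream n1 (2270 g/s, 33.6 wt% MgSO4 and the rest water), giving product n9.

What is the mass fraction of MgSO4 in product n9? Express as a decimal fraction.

0.2980

Overall, product flow = 3472 g/s.
MgSO4 in = 203×0.562 + 999×0.158 + 2270×0.336 = 1034.6 g/s.
MgSO4 fraction in n9 = 0.2980.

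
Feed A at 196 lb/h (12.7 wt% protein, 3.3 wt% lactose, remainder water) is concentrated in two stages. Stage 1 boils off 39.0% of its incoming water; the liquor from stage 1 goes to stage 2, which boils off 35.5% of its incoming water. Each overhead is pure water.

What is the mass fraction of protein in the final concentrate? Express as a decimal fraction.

water in feed = 196×0.840 = 164.64 lb/h.
After stage 1: water left = (1−0.390)×164.64 = 100.43; stream total = 131.79 lb/h.
After stage 2: water left = (1−0.355)×100.43 = 64.778; final concentrate = 96.138 lb/h.
protein fraction = 24.892/96.138 = 0.2589.

0.2589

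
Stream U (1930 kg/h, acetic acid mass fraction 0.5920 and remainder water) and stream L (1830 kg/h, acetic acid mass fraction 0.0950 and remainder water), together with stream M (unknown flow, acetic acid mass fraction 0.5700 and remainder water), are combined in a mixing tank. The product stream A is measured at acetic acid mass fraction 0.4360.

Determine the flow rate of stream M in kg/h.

2410 kg/h

Let M be the unknown flow. Total out = 3760 + M.
acetic acid balance: 1316.4 + 0.570·M = 0.436·(3760 + M)
(0.570 − 0.436)·M = 0.436×3760 − 1316.4 = 322.95
M = 322.95 / 0.134 = 2410.1 kg/h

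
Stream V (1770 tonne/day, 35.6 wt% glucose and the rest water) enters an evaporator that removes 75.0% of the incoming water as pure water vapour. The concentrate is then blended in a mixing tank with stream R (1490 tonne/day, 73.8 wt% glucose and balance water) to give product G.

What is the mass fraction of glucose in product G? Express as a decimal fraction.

0.719

Vapour removed = 0.750×0.644×1770 = 854.91 tonne/day; concentrate = 915.09 tonne/day.
glucose reaching the mixer = 630.12 (from concentrate) + 1490×0.738 = 1729.7 tonne/day.
Product flow = 915.09 + 1490 = 2405.1 tonne/day; glucose fraction = 0.719.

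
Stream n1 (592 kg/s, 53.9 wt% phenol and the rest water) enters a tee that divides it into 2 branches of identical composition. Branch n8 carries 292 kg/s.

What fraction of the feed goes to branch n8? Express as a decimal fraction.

0.493

Fraction to n8 = 292/592 = 0.4932.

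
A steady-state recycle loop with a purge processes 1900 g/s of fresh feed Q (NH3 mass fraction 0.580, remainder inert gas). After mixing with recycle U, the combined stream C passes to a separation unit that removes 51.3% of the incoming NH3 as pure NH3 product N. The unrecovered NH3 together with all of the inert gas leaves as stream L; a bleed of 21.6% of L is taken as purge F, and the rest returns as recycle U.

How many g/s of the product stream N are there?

914.5 g/s

NH3 in C: m_A = 1900×0.580 + (1−0.216)·(1−0.513)·m_A, so m_A = 1102/0.6182 = 1782.6 g/s.
Product N = 0.513×1782.6 = 914.48 g/s.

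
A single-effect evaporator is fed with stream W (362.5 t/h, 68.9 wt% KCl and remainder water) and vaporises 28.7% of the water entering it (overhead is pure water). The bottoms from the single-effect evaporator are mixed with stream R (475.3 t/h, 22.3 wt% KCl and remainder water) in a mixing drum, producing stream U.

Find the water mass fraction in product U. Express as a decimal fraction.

Vapour removed = 0.287×0.311×362.5 = 32.356 t/h; concentrate = 330.14 t/h.
water reaching the mixer = 80.382 (from concentrate) + 475.3×0.777 = 449.69 t/h.
Product flow = 330.14 + 475.3 = 805.44 t/h; water fraction = 0.5583.

0.5583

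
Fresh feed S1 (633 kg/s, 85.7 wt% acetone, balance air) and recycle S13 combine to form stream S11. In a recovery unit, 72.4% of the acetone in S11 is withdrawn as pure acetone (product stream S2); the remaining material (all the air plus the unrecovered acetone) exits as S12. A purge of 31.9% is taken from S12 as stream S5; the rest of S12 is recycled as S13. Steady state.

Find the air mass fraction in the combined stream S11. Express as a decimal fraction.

air enters only via S1 and leaves only via the purge: 633×0.143 = 0.319×(air in S12), and the recovery unit passes all air, so air in S11 = air in S12 = 283.76 kg/s.
acetone in S11: m_A = 633×0.857 + (1−0.319)·(1−0.724)·m_A, so m_A = 542.48/0.8120 = 668.04 kg/s.
S11 = 668.04 + 283.76 = 951.8 kg/s.
air fraction in S11 = 283.76/951.8 = 0.298.

0.298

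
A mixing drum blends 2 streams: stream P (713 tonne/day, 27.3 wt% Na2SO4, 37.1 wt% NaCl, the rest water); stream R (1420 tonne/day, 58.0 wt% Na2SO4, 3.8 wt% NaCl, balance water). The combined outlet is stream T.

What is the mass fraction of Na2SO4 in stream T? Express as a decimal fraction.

0.4774

Total flow out = 713 + 1420 = 2133 tonne/day.
Na2SO4 in = 713×0.273 + 1420×0.580 = 1018.2 tonne/day.
Na2SO4 mass fraction in T = 1018.2/2133 = 0.4774.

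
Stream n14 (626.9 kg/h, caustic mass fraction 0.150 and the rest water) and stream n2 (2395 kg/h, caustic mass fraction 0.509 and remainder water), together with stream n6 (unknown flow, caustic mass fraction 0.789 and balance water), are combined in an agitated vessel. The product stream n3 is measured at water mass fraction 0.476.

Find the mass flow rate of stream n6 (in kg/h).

1020 kg/h

Let n6 be the unknown flow. Total out = 3021.9 + n6.
water balance: 1708.8 + 0.211·n6 = 0.476·(3021.9 + n6)
(0.211 − 0.476)·n6 = 0.476×3021.9 − 1708.8 = -270.39
n6 = -270.39 / -0.265 = 1020.3 kg/h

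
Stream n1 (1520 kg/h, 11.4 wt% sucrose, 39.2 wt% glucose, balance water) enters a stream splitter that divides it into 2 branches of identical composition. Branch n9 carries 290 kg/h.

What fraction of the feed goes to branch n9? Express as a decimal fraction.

0.191

Fraction to n9 = 290/1520 = 0.1908.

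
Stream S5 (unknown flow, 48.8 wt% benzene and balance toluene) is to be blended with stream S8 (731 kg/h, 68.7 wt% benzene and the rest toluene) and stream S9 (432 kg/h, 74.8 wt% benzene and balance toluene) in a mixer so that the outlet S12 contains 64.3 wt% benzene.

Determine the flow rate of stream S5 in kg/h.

500.2 kg/h

Let S5 be the unknown flow. Total out = 1163 + S5.
benzene balance: 825.33 + 0.488·S5 = 0.643·(1163 + S5)
(0.488 − 0.643)·S5 = 0.643×1163 − 825.33 = -77.524
S5 = -77.524 / -0.155 = 500.15 kg/h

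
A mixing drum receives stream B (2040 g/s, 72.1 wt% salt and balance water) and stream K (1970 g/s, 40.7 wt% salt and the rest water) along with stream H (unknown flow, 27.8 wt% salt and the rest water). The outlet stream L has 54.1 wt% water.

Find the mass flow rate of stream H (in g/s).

Let H be the unknown flow. Total out = 4010 + H.
water balance: 1737.4 + 0.722·H = 0.541·(4010 + H)
(0.722 − 0.541)·H = 0.541×4010 − 1737.4 = 432.04
H = 432.04 / 0.181 = 2387 g/s

2387 g/s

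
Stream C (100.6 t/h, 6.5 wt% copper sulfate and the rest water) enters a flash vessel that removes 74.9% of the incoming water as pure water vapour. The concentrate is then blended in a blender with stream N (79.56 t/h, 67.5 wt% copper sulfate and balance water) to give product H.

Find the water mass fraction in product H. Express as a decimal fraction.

Vapour removed = 0.749×0.935×100.6 = 70.452 t/h; concentrate = 30.148 t/h.
water reaching the mixer = 23.609 (from concentrate) + 79.56×0.325 = 49.466 t/h.
Product flow = 30.148 + 79.56 = 109.71 t/h; water fraction = 0.451.

0.451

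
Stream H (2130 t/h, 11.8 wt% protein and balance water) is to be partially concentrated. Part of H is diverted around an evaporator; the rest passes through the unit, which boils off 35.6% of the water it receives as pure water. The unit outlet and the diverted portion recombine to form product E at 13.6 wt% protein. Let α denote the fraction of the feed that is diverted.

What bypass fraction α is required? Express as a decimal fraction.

All 2130×0.118 = 251.34 t/h of protein reaches E, so E = 251.34/0.136 = 1848.1 t/h and vapour = 281.91 t/h.
The evaporator receives (1−α)·2130 of feed at 0.882 water and removes 0.356 of that water:
0.356×0.882×(1−α)×2130 = 281.91
(1−α) = 281.91/668.8 = 0.4215;  α = 0.5785.

0.578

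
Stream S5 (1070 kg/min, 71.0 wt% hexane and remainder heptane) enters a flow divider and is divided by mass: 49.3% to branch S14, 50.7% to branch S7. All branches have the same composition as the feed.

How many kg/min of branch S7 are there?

542.5 kg/min

Branch S7 flow = 0.507×1070 = 542.49 kg/min.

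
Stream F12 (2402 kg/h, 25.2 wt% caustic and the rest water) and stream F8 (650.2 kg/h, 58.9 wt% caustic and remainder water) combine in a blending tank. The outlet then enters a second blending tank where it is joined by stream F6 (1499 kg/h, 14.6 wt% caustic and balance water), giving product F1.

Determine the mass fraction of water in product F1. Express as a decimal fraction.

Overall, product flow = 4551.2 kg/h.
water in = 2402×0.748 + 650.2×0.411 + 1499×0.854 = 3344.1 kg/h.
water fraction in F1 = 0.7348.

0.7348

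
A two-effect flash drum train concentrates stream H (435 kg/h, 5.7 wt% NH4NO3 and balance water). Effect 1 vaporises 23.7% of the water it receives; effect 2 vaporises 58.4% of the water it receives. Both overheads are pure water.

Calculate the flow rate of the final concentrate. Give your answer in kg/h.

water in feed = 435×0.943 = 410.2 kg/h.
After stage 1: water left = (1−0.237)×410.2 = 312.99; stream total = 337.78 kg/h.
After stage 2: water left = (1−0.584)×312.99 = 130.2; final concentrate = 155 kg/h.

155 kg/h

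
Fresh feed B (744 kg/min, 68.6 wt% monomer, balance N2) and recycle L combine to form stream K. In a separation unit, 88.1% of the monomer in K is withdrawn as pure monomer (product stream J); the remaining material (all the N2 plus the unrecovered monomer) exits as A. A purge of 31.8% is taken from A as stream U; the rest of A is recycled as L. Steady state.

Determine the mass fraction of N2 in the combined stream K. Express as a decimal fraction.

N2 enters only via B and leaves only via the purge: 744×0.314 = 0.318×(N2 in A), and the separation unit passes all N2, so N2 in K = N2 in A = 734.64 kg/min.
monomer in K: m_A = 744×0.686 + (1−0.318)·(1−0.881)·m_A, so m_A = 510.38/0.9188 = 555.46 kg/min.
K = 555.46 + 734.64 = 1290.1 kg/min.
N2 fraction in K = 734.64/1290.1 = 0.569.

0.569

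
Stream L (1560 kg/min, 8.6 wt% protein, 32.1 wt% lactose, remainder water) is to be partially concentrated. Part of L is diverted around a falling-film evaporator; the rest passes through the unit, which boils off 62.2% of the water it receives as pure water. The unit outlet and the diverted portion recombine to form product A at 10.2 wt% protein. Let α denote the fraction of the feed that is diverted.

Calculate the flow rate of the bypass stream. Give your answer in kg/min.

All 1560×0.086 = 134.16 kg/min of protein reaches A, so A = 134.16/0.102 = 1315.3 kg/min and vapour = 244.71 kg/min.
The evaporator receives (1−α)·1560 of feed at 0.593 water and removes 0.622 of that water:
0.622×0.593×(1−α)×1560 = 244.71
(1−α) = 244.71/575.4 = 0.4253;  α = 0.5747.
Bypass flow = 0.5747×1560 = 896.56 kg/min.

896.6 kg/min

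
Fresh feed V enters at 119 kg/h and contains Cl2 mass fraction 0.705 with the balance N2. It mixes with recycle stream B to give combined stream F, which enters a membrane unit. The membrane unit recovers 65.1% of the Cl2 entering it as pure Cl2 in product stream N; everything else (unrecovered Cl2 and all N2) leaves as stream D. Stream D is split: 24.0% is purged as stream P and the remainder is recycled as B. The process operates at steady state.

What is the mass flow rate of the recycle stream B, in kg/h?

141.5 kg/h

N2 enters only via V and leaves only via the purge: 119×0.295 = 0.240×(N2 in D), and the membrane unit passes all N2, so N2 in F = N2 in D = 146.27 kg/h.
Cl2 in F: m_A = 119×0.705 + (1−0.240)·(1−0.651)·m_A, so m_A = 83.895/0.7348 = 114.18 kg/h.
D = (1−0.651)×114.18 + 146.27 = 186.12 kg/h.
Recycle B = (1−0.240)×186.12 = 141.45 kg/h.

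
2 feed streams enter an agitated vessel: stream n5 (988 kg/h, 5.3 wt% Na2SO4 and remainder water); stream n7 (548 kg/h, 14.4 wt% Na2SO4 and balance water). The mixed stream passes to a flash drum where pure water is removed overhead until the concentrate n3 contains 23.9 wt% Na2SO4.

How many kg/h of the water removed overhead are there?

Na2SO4 entering = 988×0.053 + 548×0.144 = 131.28 kg/h.
All Na2SO4 reports to n3, so n3 = 131.28/0.239 = 549.27 kg/h.
Total feed = 1536 kg/h; overhead = 1536 − 549.27 = 986.73 kg/h.

986.7 kg/h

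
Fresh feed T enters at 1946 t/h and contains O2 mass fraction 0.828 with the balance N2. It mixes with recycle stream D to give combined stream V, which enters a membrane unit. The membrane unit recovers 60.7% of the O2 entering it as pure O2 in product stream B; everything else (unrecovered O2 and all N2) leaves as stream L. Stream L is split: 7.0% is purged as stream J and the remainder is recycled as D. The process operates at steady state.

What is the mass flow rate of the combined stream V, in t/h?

7321 t/h

N2 enters only via T and leaves only via the purge: 1946×0.172 = 0.070×(N2 in L), and the membrane unit passes all N2, so N2 in V = N2 in L = 4781.6 t/h.
O2 in V: m_A = 1946×0.828 + (1−0.070)·(1−0.607)·m_A, so m_A = 1611.3/0.6345 = 2539.4 t/h.
V = 2539.4 + 4781.6 = 7321 t/h.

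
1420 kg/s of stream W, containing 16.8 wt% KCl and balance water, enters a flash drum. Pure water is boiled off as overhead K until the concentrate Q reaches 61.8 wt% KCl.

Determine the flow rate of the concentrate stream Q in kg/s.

KCl is conserved: 1420×0.168 = 238.56 kg/s all reports to the concentrate.
Concentrate = 238.56/(target fraction) = 386.02 kg/s.

386 kg/s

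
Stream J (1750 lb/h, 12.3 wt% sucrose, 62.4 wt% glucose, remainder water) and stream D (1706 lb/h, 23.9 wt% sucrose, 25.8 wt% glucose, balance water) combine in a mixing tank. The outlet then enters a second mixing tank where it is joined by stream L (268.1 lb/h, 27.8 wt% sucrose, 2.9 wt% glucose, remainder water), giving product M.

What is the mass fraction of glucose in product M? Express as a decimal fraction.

0.414

Overall, product flow = 3724.1 lb/h.
glucose in = 1750×0.624 + 1706×0.258 + 268.1×0.029 = 1539.9 lb/h.
glucose fraction in M = 0.414.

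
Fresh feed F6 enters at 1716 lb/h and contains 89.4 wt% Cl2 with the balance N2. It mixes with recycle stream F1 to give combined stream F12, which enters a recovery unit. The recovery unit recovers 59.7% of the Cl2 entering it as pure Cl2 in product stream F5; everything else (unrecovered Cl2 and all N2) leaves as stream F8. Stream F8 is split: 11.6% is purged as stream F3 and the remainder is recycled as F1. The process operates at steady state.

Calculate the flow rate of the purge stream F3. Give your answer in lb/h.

N2 enters only via F6 and leaves only via the purge: 1716×0.106 = 0.116×(N2 in F8), and the recovery unit passes all N2, so N2 in F12 = N2 in F8 = 1568.1 lb/h.
Cl2 in F12: m_A = 1716×0.894 + (1−0.116)·(1−0.597)·m_A, so m_A = 1534.1/0.6437 = 2383.1 lb/h.
F8 = (1−0.597)×2383.1 + 1568.1 = 2528.5 lb/h.
Purge F3 = 0.116×2528.5 = 293.3 lb/h.

293.3 lb/h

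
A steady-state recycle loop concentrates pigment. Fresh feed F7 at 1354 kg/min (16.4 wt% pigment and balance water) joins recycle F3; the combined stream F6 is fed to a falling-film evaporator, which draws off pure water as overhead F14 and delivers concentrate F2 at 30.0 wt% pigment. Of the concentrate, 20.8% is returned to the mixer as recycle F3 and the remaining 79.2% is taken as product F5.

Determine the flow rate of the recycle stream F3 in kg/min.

194.4 kg/min

Overall pigment balance (none leaves overhead): pigment in fresh feed = pigment in product, i.e. 1354×0.164 = (1−0.208)·F2·0.300.
F2 = 222.06/(0.300×0.792) = 934.58 kg/min.
Recycle F3 = 0.208×934.58 = 194.39 kg/min.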